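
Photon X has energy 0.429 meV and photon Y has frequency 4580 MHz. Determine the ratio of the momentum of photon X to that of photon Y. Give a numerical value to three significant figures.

p_X = 2.293 × 10^-31 kg·m/s (from energy = 0.429 meV, via p = E/c).
p_Y = 1.012 × 10^-32 kg·m/s (from frequency = 4580 MHz, via p = hf/c).
Ratio = 2.293 × 10^-31 / 1.012 × 10^-32 = 22.6.

22.6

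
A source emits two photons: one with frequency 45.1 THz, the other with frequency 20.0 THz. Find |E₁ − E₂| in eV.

0.104 eV

Using E = hf: E₁ = 2.988e-20 J, E₂ = 1.325e-20 J.
|ΔE| = |2.988e-20 − 1.325e-20| = 1.66e-20 J = 0.104 eV.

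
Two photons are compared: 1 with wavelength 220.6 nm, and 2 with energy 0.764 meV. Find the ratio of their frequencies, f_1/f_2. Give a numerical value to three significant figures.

f_1 = 1.359e15 Hz (from wavelength = 220.6 nm, via f = c/λ).
f_2 = 1.847e11 Hz (from energy = 0.764 meV, via f = E/h).
Ratio = 1.359e15 / 1.847e11 = 7360.

7360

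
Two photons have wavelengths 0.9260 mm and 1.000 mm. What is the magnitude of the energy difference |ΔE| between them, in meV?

0.0991 meV

Using E = hc/λ: E₁ = 2.1452e-22 J, E₂ = 1.9864e-22 J.
|ΔE| = |2.1452e-22 − 1.9864e-22| = 1.59e-23 J = 0.0991 meV.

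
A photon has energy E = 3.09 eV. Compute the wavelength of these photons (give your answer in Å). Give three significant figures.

4010 Å

(h = 6.62607015e-34 J·s, c = 2.99792458e8 m/s, 1 eV = 1.602176634e-19 J.)
Convert to SI: E = 3.09 eV = 4.9507e-19 J.
For a photon λ = hc/E, so λ = 4.012e-7 m.
Converting to Å: λ = 4012 Å ≈ 4010 Å.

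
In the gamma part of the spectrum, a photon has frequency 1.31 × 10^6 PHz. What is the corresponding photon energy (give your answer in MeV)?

5.42 MeV

In SI units: f = 1.31 × 10^6 PHz = 1.31 × 10^21 Hz.
The photon relation is E = hf, giving E = 8.680 × 10^-13 J.
Converting to MeV: E = 5.418 MeV ≈ 5.42 MeV.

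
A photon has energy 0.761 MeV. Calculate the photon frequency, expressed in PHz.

First convert: E = 0.761 MeV = 1.2193e-13 J.
For a photon f = E/h, so f = 1.840e20 Hz.
Converting to PHz: f = 184000 PHz ≈ 1.84e5 PHz.

1.84e5 PHz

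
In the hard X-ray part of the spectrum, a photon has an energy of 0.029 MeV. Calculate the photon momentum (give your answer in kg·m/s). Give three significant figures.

Use c = 2.99792458 × 10^8 m/s, 1 eV = 1.602176634 × 10^-19 J.
In SI units: E = 0.029 MeV = 4.6463 × 10^-15 J.
Apply p = E/c: p = 1.550 × 10^-23 kg·m/s.
So p ≈ 1.55 × 10^-23 kg·m/s.

1.55 × 10^-23 kg·m/s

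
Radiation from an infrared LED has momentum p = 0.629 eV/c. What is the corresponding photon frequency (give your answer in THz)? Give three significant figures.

152 THz

In SI units: p = 0.629 eV/c = 3.3616 × 10^-28 kg·m/s.
For a photon f = pc/h, so f = 1.521 × 10^14 Hz.
Converting to THz: f = 152.1 THz ≈ 152 THz.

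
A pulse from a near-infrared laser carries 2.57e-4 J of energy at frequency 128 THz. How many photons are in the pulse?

Per-photon energy: E = 8.481e-20 J (from frequency = 128 THz).
N = E_total / E_photon = 2.57e-4 J / 8.481e-20 J = 3.03e15.

3.03e15 photons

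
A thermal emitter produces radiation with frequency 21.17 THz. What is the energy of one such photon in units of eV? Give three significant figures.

0.0876 eV

Convert to SI: f = 21.17 THz = 2.117·10^13 Hz.
Apply E = hf: E = 1.403·10^-20 J.
Converting to eV: E = 0.08755 eV ≈ 0.0876 eV.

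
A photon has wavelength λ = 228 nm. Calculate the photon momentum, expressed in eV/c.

5.44 eV/c

Use h = 6.62607015 × 10^-34 J·s, c = 2.99792458 × 10^8 m/s, 1 eV = 1.602176634 × 10^-19 J.
First convert: λ = 228 nm = 2.28 × 10^-7 m.
Apply p = h/λ: p = 2.906 × 10^-27 kg·m/s.
Converting to eV/c: p = 5.438 eV/c ≈ 5.44 eV/c.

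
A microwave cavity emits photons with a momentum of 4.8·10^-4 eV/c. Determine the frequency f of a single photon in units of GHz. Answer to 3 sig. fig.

Take h = 6.62607015·10^-34 J·s, c = 2.99792458·10^8 m/s, 1 eV = 1.602176634·10^-19 J.
In SI units: p = 4.8·10^-4 eV/c = 2.5653·10^-31 kg·m/s.
Apply f = pc/h: f = 1.161·10^11 Hz.
Converting to GHz: f = 116.1 GHz ≈ 116 GHz.

116 GHz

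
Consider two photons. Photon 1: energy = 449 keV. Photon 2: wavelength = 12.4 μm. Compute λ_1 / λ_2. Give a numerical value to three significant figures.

2.23 × 10^-7

λ_1 = 2.761 × 10^-12 m (from energy = 449 keV, via λ = hc/E).
λ_2 = 1.240 × 10^-5 m (from wavelength = 12.4 μm, via λ given directly).
Ratio = 2.761 × 10^-12 / 1.240 × 10^-5 = 2.23 × 10^-7.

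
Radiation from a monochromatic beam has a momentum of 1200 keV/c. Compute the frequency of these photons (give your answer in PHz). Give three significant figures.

Use h = 6.62607015·10^-34 J·s, c = 2.99792458·10^8 m/s, 1 eV = 1.602176634·10^-19 J.
In SI units: p = 1200 keV/c = 6.4131·10^-22 kg·m/s.
For a photon f = pc/h, so f = 2.902·10^20 Hz.
Converting to PHz: f = 290200 PHz ≈ 2.90·10^5 PHz.

2.90·10^5 PHz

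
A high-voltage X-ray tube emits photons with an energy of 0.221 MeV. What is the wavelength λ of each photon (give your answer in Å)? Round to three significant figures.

Use h = 6.62607015e-34 J·s, c = 2.99792458e8 m/s, 1 eV = 1.602176634e-19 J.
In SI units: E = 0.221 MeV = 3.5408e-14 J.
Since λ = hc/E for a photon, λ = 5.610e-12 m.
Converting to Å: λ = 0.05610 Å ≈ 0.0561 Å.

0.0561 Å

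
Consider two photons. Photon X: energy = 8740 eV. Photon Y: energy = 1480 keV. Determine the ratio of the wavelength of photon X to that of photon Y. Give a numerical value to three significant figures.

λ_X = 1.419 × 10^-10 m (from energy = 8740 eV, via λ = hc/E).
λ_Y = 8.377 × 10^-13 m (from energy = 1480 keV, via λ = hc/E).
Ratio = 1.419 × 10^-10 / 8.377 × 10^-13 = 169.

169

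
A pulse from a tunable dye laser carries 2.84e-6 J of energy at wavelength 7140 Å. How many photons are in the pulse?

1.02e13 photons

Per-photon energy: E = 2.782e-19 J (from wavelength = 7140 Å).
N = E_total / E_photon = 2.84e-6 J / 2.782e-19 J = 1.02e13.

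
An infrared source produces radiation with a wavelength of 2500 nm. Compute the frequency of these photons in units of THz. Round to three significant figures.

120 THz

Use c = 2.99792458 × 10^8 m/s.
First convert: λ = 2500 nm = 2.5 × 10^-6 m.
The photon relation is f = c/λ, giving f = 1.199 × 10^14 Hz.
Converting to THz: f = 119.9 THz ≈ 120 THz.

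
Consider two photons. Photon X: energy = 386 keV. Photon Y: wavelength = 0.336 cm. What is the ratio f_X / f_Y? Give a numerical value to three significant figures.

f_X = 9.333 × 10^19 Hz (from energy = 386 keV, via f = E/h).
f_Y = 8.922 × 10^10 Hz (from wavelength = 0.336 cm, via f = c/λ).
Ratio = 9.333 × 10^19 / 8.922 × 10^10 = 1.05 × 10^9.

1.05 × 10^9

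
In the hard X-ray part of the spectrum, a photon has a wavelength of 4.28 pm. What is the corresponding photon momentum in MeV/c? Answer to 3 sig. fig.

0.290 MeV/c

First convert: λ = 4.28 pm = 4.28e-12 m.
For a photon p = h/λ, so p = 1.548e-22 kg·m/s.
Converting to MeV/c: p = 0.2897 MeV/c ≈ 0.290 MeV/c.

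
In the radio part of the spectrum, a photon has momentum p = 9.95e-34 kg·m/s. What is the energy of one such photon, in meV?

(c = 2.99792458e8 m/s, 1 eV = 1.602176634e-19 J.)
Apply E = pc: E = 2.983e-25 J.
Converting to meV: E = 0.001862 meV ≈ 1.86e-3 meV.

1.86e-3 meV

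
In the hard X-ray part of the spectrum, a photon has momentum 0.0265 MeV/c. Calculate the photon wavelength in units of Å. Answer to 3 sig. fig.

0.468 Å

Convert to SI: p = 0.0265 MeV/c = 1.4162e-23 kg·m/s.
For a photon λ = h/p, so λ = 4.679e-11 m.
Converting to Å: λ = 0.4679 Å ≈ 0.468 Å.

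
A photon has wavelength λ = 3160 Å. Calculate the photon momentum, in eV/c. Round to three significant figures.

3.92 eV/c

Convert to SI: λ = 3160 Å = 3.16·10^-7 m.
The photon relation is p = h/λ, giving p = 2.097·10^-27 kg·m/s.
Converting to eV/c: p = 3.924 eV/c ≈ 3.92 eV/c.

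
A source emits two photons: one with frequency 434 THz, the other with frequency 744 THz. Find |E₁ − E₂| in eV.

1.28 eV

Using E = hf: E₁ = 2.876 × 10^-19 J, E₂ = 4.930 × 10^-19 J.
|ΔE| = |2.876 × 10^-19 − 4.930 × 10^-19| = 2.05 × 10^-19 J = 1.28 eV.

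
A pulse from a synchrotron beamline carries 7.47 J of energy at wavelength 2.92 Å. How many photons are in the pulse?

Per-photon energy: E = 6.803e-16 J (from wavelength = 2.92 Å).
N = E_total / E_photon = 7.47 J / 6.803e-16 J = 1.10e16.

1.10e16 photons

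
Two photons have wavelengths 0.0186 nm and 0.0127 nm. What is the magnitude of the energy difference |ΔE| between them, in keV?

Using E = hc/λ: E₁ = 1.068·10^-14 J, E₂ = 1.564·10^-14 J.
|ΔE| = |1.068·10^-14 − 1.564·10^-14| = 4.96·10^-15 J = 31.0 keV.

31.0 keV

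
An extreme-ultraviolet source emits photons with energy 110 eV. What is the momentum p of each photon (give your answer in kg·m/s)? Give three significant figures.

First convert: E = 110 eV = 1.7624 × 10^-17 J.
Apply p = E/c: p = 5.879 × 10^-26 kg·m/s.
So p ≈ 5.88 × 10^-26 kg·m/s.

5.88 × 10^-26 kg·m/s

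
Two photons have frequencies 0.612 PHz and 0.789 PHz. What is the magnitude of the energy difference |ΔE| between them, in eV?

0.732 eV

Using E = hf: E₁ = 4.055·10^-19 J, E₂ = 5.228·10^-19 J.
|ΔE| = |4.055·10^-19 − 5.228·10^-19| = 1.17·10^-19 J = 0.732 eV.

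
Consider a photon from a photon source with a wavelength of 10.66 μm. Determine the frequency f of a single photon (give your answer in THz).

Take c = 2.99792458 × 10^8 m/s.
First convert: λ = 10.66 μm = 1.066 × 10^-5 m.
The photon relation is f = c/λ, giving f = 2.812 × 10^13 Hz.
Converting to THz: f = 28.12 THz ≈ 28.1 THz.

28.1 THz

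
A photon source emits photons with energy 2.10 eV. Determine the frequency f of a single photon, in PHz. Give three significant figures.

Convert to SI: E = 2.10 eV = 3.3646e-19 J.
Apply f = E/h: f = 5.078e14 Hz.
Converting to PHz: f = 0.5078 PHz ≈ 0.508 PHz.

0.508 PHz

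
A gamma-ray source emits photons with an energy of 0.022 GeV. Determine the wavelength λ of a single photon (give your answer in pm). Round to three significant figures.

0.0564 pm

Take h = 6.62607015 × 10^-34 J·s, c = 2.99792458 × 10^8 m/s, 1 eV = 1.602176634 × 10^-19 J.
First convert: E = 0.022 GeV = 3.5248 × 10^-12 J.
For a photon λ = hc/E, so λ = 5.636 × 10^-14 m.
Converting to pm: λ = 0.05636 pm ≈ 0.0564 pm.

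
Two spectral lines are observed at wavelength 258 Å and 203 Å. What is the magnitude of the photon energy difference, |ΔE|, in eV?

Using E = hc/λ: E₁ = 7.699 × 10^-18 J, E₂ = 9.785 × 10^-18 J.
|ΔE| = |7.699 × 10^-18 − 9.785 × 10^-18| = 2.09 × 10^-18 J = 13.0 eV.

13.0 eV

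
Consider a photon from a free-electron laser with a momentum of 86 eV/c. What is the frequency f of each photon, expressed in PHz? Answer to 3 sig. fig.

(h = 6.62607015 × 10^-34 J·s, c = 2.99792458 × 10^8 m/s, 1 eV = 1.602176634 × 10^-19 J.)
First convert: p = 86 eV/c = 4.5961 × 10^-26 kg·m/s.
Since f = pc/h for a photon, f = 2.079 × 10^16 Hz.
Converting to PHz: f = 20.79 PHz ≈ 20.8 PHz.

20.8 PHz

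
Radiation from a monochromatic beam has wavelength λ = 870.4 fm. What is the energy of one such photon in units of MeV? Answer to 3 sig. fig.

First convert: λ = 870.4 fm = 8.704e-13 m.
Apply E = hc/λ: E = 2.282e-13 J.
Converting to MeV: E = 1.424 MeV ≈ 1.42 MeV.

1.42 MeV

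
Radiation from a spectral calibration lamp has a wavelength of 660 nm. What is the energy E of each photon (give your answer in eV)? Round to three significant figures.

Convert to SI: λ = 660 nm = 6.6 × 10^-7 m.
For a photon E = hc/λ, so E = 3.010 × 10^-19 J.
Converting to eV: E = 1.879 eV ≈ 1.88 eV.

1.88 eV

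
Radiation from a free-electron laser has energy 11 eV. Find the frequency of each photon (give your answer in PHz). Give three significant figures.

2.66 PHz

In SI units: E = 11 eV = 1.7624 × 10^-18 J.
For a photon f = E/h, so f = 2.660 × 10^15 Hz.
Converting to PHz: f = 2.660 PHz ≈ 2.66 PHz.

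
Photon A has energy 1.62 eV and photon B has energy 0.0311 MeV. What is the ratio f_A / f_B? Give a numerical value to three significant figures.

f_A = 3.917e14 Hz (from energy = 1.62 eV, via f = E/h).
f_B = 7.520e18 Hz (from energy = 0.0311 MeV, via f = E/h).
Ratio = 3.917e14 / 7.520e18 = 5.21e-5.

5.21e-5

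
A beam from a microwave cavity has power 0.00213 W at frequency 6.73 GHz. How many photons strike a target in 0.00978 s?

Total energy: E_total = P·t = 0.00213 × 0.00978 = 2.083 × 10^-5 J.
Per-photon energy: E = 4.459 × 10^-24 J.
N = E_total / E_photon = 4.67 × 10^18.

4.67 × 10^18 photons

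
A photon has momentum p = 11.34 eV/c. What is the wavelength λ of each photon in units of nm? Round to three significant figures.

109 nm

Take h = 6.62607015 × 10^-34 J·s, c = 2.99792458 × 10^8 m/s, 1 eV = 1.602176634 × 10^-19 J.
Convert to SI: p = 11.34 eV/c = 6.0604 × 10^-27 kg·m/s.
Apply λ = h/p: λ = 1.093 × 10^-7 m.
Converting to nm: λ = 109.3 nm ≈ 109 nm.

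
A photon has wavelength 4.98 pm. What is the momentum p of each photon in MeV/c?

0.249 MeV/c

Take h = 6.62607015e-34 J·s, c = 2.99792458e8 m/s, 1 eV = 1.602176634e-19 J.
In SI units: λ = 4.98 pm = 4.98e-12 m.
The photon relation is p = h/λ, giving p = 1.331e-22 kg·m/s.
Converting to MeV/c: p = 0.2490 MeV/c ≈ 0.249 MeV/c.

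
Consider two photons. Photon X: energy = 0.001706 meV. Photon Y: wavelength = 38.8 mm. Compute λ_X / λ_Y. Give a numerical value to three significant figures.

λ_X = 0.7268 m (from energy = 0.001706 meV, via λ = hc/E).
λ_Y = 0.03880 m (from wavelength = 38.8 mm, via λ given directly).
Ratio = 0.7268 / 0.03880 = 18.7.

18.7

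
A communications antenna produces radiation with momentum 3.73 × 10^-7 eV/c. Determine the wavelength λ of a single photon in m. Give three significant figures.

In SI units: p = 3.73 × 10^-7 eV/c = 1.9934 × 10^-34 kg·m/s.
Apply λ = h/p: λ = 3.324 m.
So λ ≈ 3.32 m.

3.32 m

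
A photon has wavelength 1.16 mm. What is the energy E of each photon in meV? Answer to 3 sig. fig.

First convert: λ = 1.16 mm = 0.00116 m.
Apply E = hc/λ: E = 1.712e-22 J.
Converting to meV: E = 1.069 meV ≈ 1.07 meV.

1.07 meV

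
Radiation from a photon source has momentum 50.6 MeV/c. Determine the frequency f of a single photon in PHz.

1.22e7 PHz

Take h = 6.62607015e-34 J·s, c = 2.99792458e8 m/s, 1 eV = 1.602176634e-19 J.
Convert to SI: p = 50.6 MeV/c = 2.7042e-20 kg·m/s.
For a photon f = pc/h, so f = 1.224e22 Hz.
Converting to PHz: f = 1.224e7 PHz ≈ 1.22e7 PHz.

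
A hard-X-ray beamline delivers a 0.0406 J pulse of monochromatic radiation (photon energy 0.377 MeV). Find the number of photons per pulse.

6.72e11 photons

Per-photon energy: E = 6.040e-14 J (from energy = 0.377 MeV).
N = E_total / E_photon = 0.0406 J / 6.040e-14 J = 6.72e11.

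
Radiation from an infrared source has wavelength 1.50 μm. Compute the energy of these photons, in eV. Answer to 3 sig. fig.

Convert to SI: λ = 1.50 μm = 1.50 × 10^-6 m.
The photon relation is E = hc/λ, giving E = 1.324 × 10^-19 J.
Converting to eV: E = 0.8266 eV ≈ 0.827 eV.

0.827 eV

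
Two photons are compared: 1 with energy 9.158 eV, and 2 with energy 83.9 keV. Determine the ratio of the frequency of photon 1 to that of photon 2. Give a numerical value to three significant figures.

f_1 = 2.214·10^15 Hz (from energy = 9.158 eV, via f = E/h).
f_2 = 2.029·10^19 Hz (from energy = 83.9 keV, via f = E/h).
Ratio = 2.214·10^15 / 2.029·10^19 = 1.09·10^-4.

1.09·10^-4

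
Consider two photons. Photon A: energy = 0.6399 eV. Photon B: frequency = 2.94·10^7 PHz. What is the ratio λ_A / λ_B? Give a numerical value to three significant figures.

λ_A = 1.938·10^-6 m (from energy = 0.6399 eV, via λ = hc/E).
λ_B = 1.020·10^-14 m (from frequency = 2.94·10^7 PHz, via λ = c/f).
Ratio = 1.938·10^-6 / 1.020·10^-14 = 1.90·10^8.

1.90·10^8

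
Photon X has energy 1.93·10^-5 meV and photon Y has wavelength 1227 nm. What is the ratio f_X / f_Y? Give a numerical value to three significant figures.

f_X = 4.667·10^6 Hz (from energy = 1.93·10^-5 meV, via f = E/h).
f_Y = 2.443·10^14 Hz (from wavelength = 1227 nm, via f = c/λ).
Ratio = 4.667·10^6 / 2.443·10^14 = 1.91·10^-8.

1.91·10^-8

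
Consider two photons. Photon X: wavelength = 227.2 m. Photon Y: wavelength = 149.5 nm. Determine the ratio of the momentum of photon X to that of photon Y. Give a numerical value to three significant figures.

6.58·10^-10

p_X = 2.916·10^-36 kg·m/s (from wavelength = 227.2 m, via p = h/λ).
p_Y = 4.432·10^-27 kg·m/s (from wavelength = 149.5 nm, via p = h/λ).
Ratio = 2.916·10^-36 / 4.432·10^-27 = 6.58·10^-10.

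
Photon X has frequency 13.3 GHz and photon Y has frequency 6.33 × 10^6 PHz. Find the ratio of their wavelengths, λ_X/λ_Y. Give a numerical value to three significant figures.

4.76 × 10^11

λ_X = 0.02254 m (from frequency = 13.3 GHz, via λ = c/f).
λ_Y = 4.736 × 10^-14 m (from frequency = 6.33 × 10^6 PHz, via λ = c/f).
Ratio = 0.02254 / 4.736 × 10^-14 = 4.76 × 10^11.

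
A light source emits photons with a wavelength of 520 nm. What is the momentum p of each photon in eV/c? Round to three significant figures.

(h = 6.62607015e-34 J·s, c = 2.99792458e8 m/s, 1 eV = 1.602176634e-19 J.)
First convert: λ = 520 nm = 5.20e-7 m.
The photon relation is p = h/λ, giving p = 1.274e-27 kg·m/s.
Converting to eV/c: p = 2.384 eV/c ≈ 2.38 eV/c.

2.38 eV/c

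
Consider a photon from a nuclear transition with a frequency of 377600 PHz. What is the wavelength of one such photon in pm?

0.794 pm

(c = 2.99792458e8 m/s.)
In SI units: f = 377600 PHz = 3.776e20 Hz.
The photon relation is λ = c/f, giving λ = 7.939e-13 m.
Converting to pm: λ = 0.7939 pm ≈ 0.794 pm.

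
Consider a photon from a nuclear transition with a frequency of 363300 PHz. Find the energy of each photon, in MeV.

1.50 MeV

Convert to SI: f = 363300 PHz = 3.633 × 10^20 Hz.
The photon relation is E = hf, giving E = 2.407 × 10^-13 J.
Converting to MeV: E = 1.502 MeV ≈ 1.50 MeV.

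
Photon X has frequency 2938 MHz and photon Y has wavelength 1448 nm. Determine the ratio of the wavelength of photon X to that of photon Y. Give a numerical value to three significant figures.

λ_X = 0.1020 m (from frequency = 2938 MHz, via λ = c/f).
λ_Y = 1.448 × 10^-6 m (from wavelength = 1448 nm, via λ given directly).
Ratio = 0.1020 / 1.448 × 10^-6 = 7.05 × 10^4.

7.05 × 10^4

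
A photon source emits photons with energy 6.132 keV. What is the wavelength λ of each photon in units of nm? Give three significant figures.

First convert: E = 6.132 keV = 9.8245e-16 J.
The photon relation is λ = hc/E, giving λ = 2.022e-10 m.
Converting to nm: λ = 0.2022 nm ≈ 0.202 nm.

0.202 nm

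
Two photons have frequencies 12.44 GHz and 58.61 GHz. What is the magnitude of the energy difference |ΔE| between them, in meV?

Using E = hf: E₁ = 8.2428 × 10^-24 J, E₂ = 3.8835 × 10^-23 J.
|ΔE| = |8.2428 × 10^-24 − 3.8835 × 10^-23| = 3.06 × 10^-23 J = 0.191 meV.

0.191 meV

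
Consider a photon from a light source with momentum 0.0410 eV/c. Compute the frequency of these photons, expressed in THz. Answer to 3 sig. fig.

9.91 THz

(h = 6.62607015 × 10^-34 J·s, c = 2.99792458 × 10^8 m/s, 1 eV = 1.602176634 × 10^-19 J.)
In SI units: p = 0.0410 eV/c = 2.1912 × 10^-29 kg·m/s.
The photon relation is f = pc/h, giving f = 9.914 × 10^12 Hz.
Converting to THz: f = 9.914 THz ≈ 9.91 THz.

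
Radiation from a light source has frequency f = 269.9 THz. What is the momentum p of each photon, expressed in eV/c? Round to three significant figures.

In SI units: f = 269.9 THz = 2.699 × 10^14 Hz.
Apply p = hf/c: p = 5.965 × 10^-28 kg·m/s.
Converting to eV/c: p = 1.116 eV/c ≈ 1.12 eV/c.

1.12 eV/c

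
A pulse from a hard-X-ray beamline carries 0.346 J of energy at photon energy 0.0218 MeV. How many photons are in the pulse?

9.91 × 10^13 photons

Per-photon energy: E = 3.493 × 10^-15 J (from energy = 0.0218 MeV).
N = E_total / E_photon = 0.346 J / 3.493 × 10^-15 J = 9.91 × 10^13.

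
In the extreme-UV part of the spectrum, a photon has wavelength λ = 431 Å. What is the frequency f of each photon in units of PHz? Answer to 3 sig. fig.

In SI units: λ = 431 Å = 4.31e-8 m.
For a photon f = c/λ, so f = 6.956e15 Hz.
Converting to PHz: f = 6.956 PHz ≈ 6.96 PHz.

6.96 PHz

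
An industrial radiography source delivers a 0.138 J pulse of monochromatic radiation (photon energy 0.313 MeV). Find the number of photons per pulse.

2.75 × 10^12 photons

Per-photon energy: E = 5.015 × 10^-14 J (from energy = 0.313 MeV).
N = E_total / E_photon = 0.138 J / 5.015 × 10^-14 J = 2.75 × 10^12.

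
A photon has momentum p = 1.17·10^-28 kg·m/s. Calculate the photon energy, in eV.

Apply E = pc: E = 3.508·10^-20 J.
Converting to eV: E = 0.2189 eV ≈ 0.219 eV.

0.219 eV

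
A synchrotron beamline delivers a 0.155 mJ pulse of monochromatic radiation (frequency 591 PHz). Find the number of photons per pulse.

3.96 × 10^11 photons

Per-photon energy: E = 3.916 × 10^-16 J (from frequency = 591 PHz).
N = E_total / E_photon = 1.55 × 10^-4 J / 3.916 × 10^-16 J = 3.96 × 10^11.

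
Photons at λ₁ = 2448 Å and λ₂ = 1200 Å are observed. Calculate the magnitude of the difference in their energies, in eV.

5.27 eV

Using E = hc/λ: E₁ = 8.1146e-19 J, E₂ = 1.6554e-18 J.
|ΔE| = |8.1146e-19 − 1.6554e-18| = 8.44e-19 J = 5.27 eV.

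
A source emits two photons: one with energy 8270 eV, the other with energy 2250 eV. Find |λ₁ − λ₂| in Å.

4.01 Å

Using λ = hc/E: λ₁ = 1.499e-10 m, λ₂ = 5.510e-10 m.
|Δλ| = |1.499e-10 − 5.510e-10| = 4.01e-10 m = 4.01 Å.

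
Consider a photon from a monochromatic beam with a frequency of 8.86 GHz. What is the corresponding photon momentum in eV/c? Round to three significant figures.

Convert to SI: f = 8.86 GHz = 8.86 × 10^9 Hz.
The photon relation is p = hf/c, giving p = 1.958 × 10^-32 kg·m/s.
Converting to eV/c: p = 3.664 × 10^-5 eV/c ≈ 3.66 × 10^-5 eV/c.

3.66 × 10^-5 eV/c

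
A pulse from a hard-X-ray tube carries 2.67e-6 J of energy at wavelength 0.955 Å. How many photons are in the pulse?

Per-photon energy: E = 2.080e-15 J (from wavelength = 0.955 Å).
N = E_total / E_photon = 2.67e-6 J / 2.080e-15 J = 1.28e9.

1.28e9 photons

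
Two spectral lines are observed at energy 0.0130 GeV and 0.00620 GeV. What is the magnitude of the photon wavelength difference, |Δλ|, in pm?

0.105 pm

Using λ = hc/E: λ₁ = 9.537e-14 m, λ₂ = 2.000e-13 m.
|Δλ| = |9.537e-14 − 2.000e-13| = 1.05e-13 m = 0.105 pm.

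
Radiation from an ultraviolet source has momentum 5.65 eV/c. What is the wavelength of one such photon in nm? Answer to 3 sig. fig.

Convert to SI: p = 5.65 eV/c = 3.0195e-27 kg·m/s.
For a photon λ = h/p, so λ = 2.194e-7 m.
Converting to nm: λ = 219.4 nm ≈ 219 nm.

219 nm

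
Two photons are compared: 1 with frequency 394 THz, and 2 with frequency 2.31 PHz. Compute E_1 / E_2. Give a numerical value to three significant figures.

0.171

E_1 = 2.611·10^-19 J (from frequency = 394 THz, via E = hf).
E_2 = 1.531·10^-18 J (from frequency = 2.31 PHz, via E = hf).
Ratio = 2.611·10^-19 / 1.531·10^-18 = 0.171.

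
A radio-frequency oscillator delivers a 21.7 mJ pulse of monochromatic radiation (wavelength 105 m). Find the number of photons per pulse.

1.15e25 photons

Per-photon energy: E = 1.892e-27 J (from wavelength = 105 m).
N = E_total / E_photon = 0.0217 J / 1.892e-27 J = 1.15e25.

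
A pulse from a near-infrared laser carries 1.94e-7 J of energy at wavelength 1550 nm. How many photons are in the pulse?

1.51e12 photons

Per-photon energy: E = 1.282e-19 J (from wavelength = 1550 nm).
N = E_total / E_photon = 1.94e-7 J / 1.282e-19 J = 1.51e12.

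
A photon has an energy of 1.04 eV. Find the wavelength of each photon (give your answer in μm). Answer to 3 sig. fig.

1.19 μm

In SI units: E = 1.04 eV = 1.6663 × 10^-19 J.
The photon relation is λ = hc/E, giving λ = 1.192 × 10^-6 m.
Converting to μm: λ = 1.192 μm ≈ 1.19 μm.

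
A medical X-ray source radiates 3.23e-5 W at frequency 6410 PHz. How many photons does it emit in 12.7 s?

Total energy: E_total = P·t = 3.23e-5 × 12.7 = 4.102e-4 J.
Per-photon energy: E = 4.247e-15 J.
N = E_total / E_photon = 9.66e10.

9.66e10 photons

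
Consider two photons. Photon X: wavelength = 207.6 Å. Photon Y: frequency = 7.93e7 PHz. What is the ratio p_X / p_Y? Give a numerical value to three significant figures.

p_X = 3.192e-26 kg·m/s (from wavelength = 207.6 Å, via p = h/λ).
p_Y = 1.753e-19 kg·m/s (from frequency = 7.93e7 PHz, via p = hf/c).
Ratio = 3.192e-26 / 1.753e-19 = 1.82e-7.

1.82e-7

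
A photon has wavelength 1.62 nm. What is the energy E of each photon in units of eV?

(h = 6.62607015e-34 J·s, c = 2.99792458e8 m/s, 1 eV = 1.602176634e-19 J.)
First convert: λ = 1.62 nm = 1.62e-9 m.
The photon relation is E = hc/λ, giving E = 1.226e-16 J.
Converting to eV: E = 765.3 eV ≈ 765 eV.

765 eV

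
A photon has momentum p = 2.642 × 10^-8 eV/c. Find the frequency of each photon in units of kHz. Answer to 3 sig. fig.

Use h = 6.62607015 × 10^-34 J·s, c = 2.99792458 × 10^8 m/s, 1 eV = 1.602176634 × 10^-19 J.
First convert: p = 2.642 × 10^-8 eV/c = 1.4120 × 10^-35 kg·m/s.
Apply f = pc/h: f = 6.388 × 10^6 Hz.
Converting to kHz: f = 6388 kHz ≈ 6390 kHz.

6390 kHz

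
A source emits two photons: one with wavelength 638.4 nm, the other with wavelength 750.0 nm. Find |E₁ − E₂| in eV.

0.289 eV

Using E = hc/λ: E₁ = 3.1116e-19 J, E₂ = 2.6486e-19 J.
|ΔE| = |3.1116e-19 − 2.6486e-19| = 4.63e-20 J = 0.289 eV.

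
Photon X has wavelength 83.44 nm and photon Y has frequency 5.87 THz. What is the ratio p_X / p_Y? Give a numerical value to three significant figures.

p_X = 7.941e-27 kg·m/s (from wavelength = 83.44 nm, via p = h/λ).
p_Y = 1.297e-29 kg·m/s (from frequency = 5.87 THz, via p = hf/c).
Ratio = 7.941e-27 / 1.297e-29 = 612.

612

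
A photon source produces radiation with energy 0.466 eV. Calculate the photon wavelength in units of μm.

First convert: E = 0.466 eV = 7.4661e-20 J.
Apply λ = hc/E: λ = 2.661e-6 m.
Converting to μm: λ = 2.661 μm ≈ 2.66 μm.

2.66 μm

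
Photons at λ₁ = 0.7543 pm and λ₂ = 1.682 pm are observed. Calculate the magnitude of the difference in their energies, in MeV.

Using E = hc/λ: E₁ = 2.6335e-13 J, E₂ = 1.1810e-13 J.
|ΔE| = |2.6335e-13 − 1.1810e-13| = 1.45e-13 J = 0.907 MeV.

0.907 MeV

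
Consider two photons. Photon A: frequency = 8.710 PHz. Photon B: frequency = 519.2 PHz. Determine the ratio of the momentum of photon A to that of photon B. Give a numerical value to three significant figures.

p_A = 1.925e-26 kg·m/s (from frequency = 8.710 PHz, via p = hf/c).
p_B = 1.148e-24 kg·m/s (from frequency = 519.2 PHz, via p = hf/c).
Ratio = 1.925e-26 / 1.148e-24 = 0.0168.

0.0168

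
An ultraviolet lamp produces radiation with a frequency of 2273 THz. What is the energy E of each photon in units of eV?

9.40 eV

Use h = 6.62607015 × 10^-34 J·s, 1 eV = 1.602176634 × 10^-19 J.
In SI units: f = 2273 THz = 2.273 × 10^15 Hz.
The photon relation is E = hf, giving E = 1.506 × 10^-18 J.
Converting to eV: E = 9.400 eV ≈ 9.40 eV.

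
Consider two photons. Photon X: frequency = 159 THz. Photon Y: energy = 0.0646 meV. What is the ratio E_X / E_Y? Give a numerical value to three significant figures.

E_X = 1.054e-19 J (from frequency = 159 THz, via E = hf).
E_Y = 1.035e-23 J (from energy = 0.0646 meV, via E given directly).
Ratio = 1.054e-19 / 1.035e-23 = 1.02e4.

1.02e4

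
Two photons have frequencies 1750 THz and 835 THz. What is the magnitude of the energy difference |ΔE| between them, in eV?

Using E = hf: E₁ = 1.160 × 10^-18 J, E₂ = 5.533 × 10^-19 J.
|ΔE| = |1.160 × 10^-18 − 5.533 × 10^-19| = 6.06 × 10^-19 J = 3.78 eV.

3.78 eV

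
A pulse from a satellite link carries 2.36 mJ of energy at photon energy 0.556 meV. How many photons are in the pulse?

2.65 × 10^19 photons

Per-photon energy: E = 8.908 × 10^-23 J (from energy = 0.556 meV).
N = E_total / E_photon = 0.00236 J / 8.908 × 10^-23 J = 2.65 × 10^19.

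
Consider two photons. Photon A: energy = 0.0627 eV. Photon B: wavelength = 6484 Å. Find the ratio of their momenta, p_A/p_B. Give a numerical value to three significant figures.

p_A = 3.351e-29 kg·m/s (from energy = 0.0627 eV, via p = E/c).
p_B = 1.022e-27 kg·m/s (from wavelength = 6484 Å, via p = h/λ).
Ratio = 3.351e-29 / 1.022e-27 = 0.0328.

0.0328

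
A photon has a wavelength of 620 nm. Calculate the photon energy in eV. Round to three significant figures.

2.00 eV

Use h = 6.62607015 × 10^-34 J·s, c = 2.99792458 × 10^8 m/s, 1 eV = 1.602176634 × 10^-19 J.
In SI units: λ = 620 nm = 6.2 × 10^-7 m.
Apply E = hc/λ: E = 3.204 × 10^-19 J.
Converting to eV: E = 2.000 eV ≈ 2.00 eV.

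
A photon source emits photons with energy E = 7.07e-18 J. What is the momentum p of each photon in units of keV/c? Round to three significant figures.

Since p = E/c for a photon, p = 2.358e-26 kg·m/s.
Converting to keV/c: p = 0.04413 keV/c ≈ 0.0441 keV/c.

0.0441 keV/c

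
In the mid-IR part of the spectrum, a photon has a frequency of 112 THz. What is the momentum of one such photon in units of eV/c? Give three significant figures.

0.463 eV/c

Take h = 6.62607015 × 10^-34 J·s, c = 2.99792458 × 10^8 m/s, 1 eV = 1.602176634 × 10^-19 J.
First convert: f = 112 THz = 1.12 × 10^14 Hz.
For a photon p = hf/c, so p = 2.475 × 10^-28 kg·m/s.
Converting to eV/c: p = 0.4632 eV/c ≈ 0.463 eV/c.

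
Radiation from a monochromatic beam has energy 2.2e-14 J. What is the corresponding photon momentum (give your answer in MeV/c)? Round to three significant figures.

Take c = 2.99792458e8 m/s, 1 eV = 1.602176634e-19 J.
For a photon p = E/c, so p = 7.338e-23 kg·m/s.
Converting to MeV/c: p = 0.1373 MeV/c ≈ 0.137 MeV/c.

0.137 MeV/c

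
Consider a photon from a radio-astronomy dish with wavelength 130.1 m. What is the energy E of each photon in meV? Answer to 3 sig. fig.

9.53e-6 meV

For a photon E = hc/λ, so E = 1.527e-27 J.
Converting to meV: E = 9.530e-6 meV ≈ 9.53e-6 meV.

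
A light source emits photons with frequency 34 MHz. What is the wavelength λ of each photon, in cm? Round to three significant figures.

Take c = 2.99792458 × 10^8 m/s.
Convert to SI: f = 34 MHz = 3.4 × 10^7 Hz.
Apply λ = c/f: λ = 8.817 m.
Converting to cm: λ = 881.7 cm ≈ 882 cm.

882 cm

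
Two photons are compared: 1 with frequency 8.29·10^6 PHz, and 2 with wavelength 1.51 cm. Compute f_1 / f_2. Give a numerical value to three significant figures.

f_1 = 8.290·10^21 Hz (from frequency = 8.29·10^6 PHz, via f given directly).
f_2 = 1.985·10^10 Hz (from wavelength = 1.51 cm, via f = c/λ).
Ratio = 8.290·10^21 / 1.985·10^10 = 4.18·10^11.

4.18·10^11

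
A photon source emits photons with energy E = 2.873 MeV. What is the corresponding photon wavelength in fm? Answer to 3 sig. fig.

Use h = 6.62607015e-34 J·s, c = 2.99792458e8 m/s, 1 eV = 1.602176634e-19 J.
Convert to SI: E = 2.873 MeV = 4.6031e-13 J.
The photon relation is λ = hc/E, giving λ = 4.315e-13 m.
Converting to fm: λ = 431.5 fm ≈ 432 fm.

432 fm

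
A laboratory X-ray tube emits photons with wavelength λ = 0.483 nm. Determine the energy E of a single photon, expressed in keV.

2.57 keV

First convert: λ = 0.483 nm = 4.83·10^-10 m.
Since E = hc/λ for a photon, E = 4.113·10^-16 J.
Converting to keV: E = 2.567 keV ≈ 2.57 keV.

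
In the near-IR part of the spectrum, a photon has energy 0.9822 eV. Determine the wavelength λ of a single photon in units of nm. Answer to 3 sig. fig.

(h = 6.62607015 × 10^-34 J·s, c = 2.99792458 × 10^8 m/s, 1 eV = 1.602176634 × 10^-19 J.)
First convert: E = 0.9822 eV = 1.5737 × 10^-19 J.
Since λ = hc/E for a photon, λ = 1.262 × 10^-6 m.
Converting to nm: λ = 1262 nm ≈ 1260 nm.

1260 nm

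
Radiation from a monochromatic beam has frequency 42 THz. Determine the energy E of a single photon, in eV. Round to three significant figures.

Convert to SI: f = 42 THz = 4.2 × 10^13 Hz.
The photon relation is E = hf, giving E = 2.783 × 10^-20 J.
Converting to eV: E = 0.1737 eV ≈ 0.174 eV.

0.174 eV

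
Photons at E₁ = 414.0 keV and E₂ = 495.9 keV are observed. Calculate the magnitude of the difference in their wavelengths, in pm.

0.495 pm

Using λ = hc/E: λ₁ = 2.9948e-12 m, λ₂ = 2.5002e-12 m.
|Δλ| = |2.9948e-12 − 2.5002e-12| = 4.95e-13 m = 0.495 pm.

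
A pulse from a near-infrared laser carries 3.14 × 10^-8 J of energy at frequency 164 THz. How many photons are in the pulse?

2.89 × 10^11 photons

Per-photon energy: E = 1.087 × 10^-19 J (from frequency = 164 THz).
N = E_total / E_photon = 3.14 × 10^-8 J / 1.087 × 10^-19 J = 2.89 × 10^11.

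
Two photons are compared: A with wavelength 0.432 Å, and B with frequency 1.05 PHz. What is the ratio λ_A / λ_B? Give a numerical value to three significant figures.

λ_A = 4.320 × 10^-11 m (from wavelength = 0.432 Å, via λ given directly).
λ_B = 2.855 × 10^-7 m (from frequency = 1.05 PHz, via λ = c/f).
Ratio = 4.320 × 10^-11 / 2.855 × 10^-7 = 1.51 × 10^-4.

1.51 × 10^-4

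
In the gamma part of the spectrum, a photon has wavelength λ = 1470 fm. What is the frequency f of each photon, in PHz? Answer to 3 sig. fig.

2.04 × 10^5 PHz

Use c = 2.99792458 × 10^8 m/s.
In SI units: λ = 1470 fm = 1.47 × 10^-12 m.
Apply f = c/λ: f = 2.039 × 10^20 Hz.
Converting to PHz: f = 203900 PHz ≈ 2.04 × 10^5 PHz.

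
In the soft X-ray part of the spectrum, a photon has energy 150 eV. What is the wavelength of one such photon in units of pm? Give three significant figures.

8270 pm

Convert to SI: E = 150 eV = 2.4033e-17 J.
For a photon λ = hc/E, so λ = 8.266e-9 m.
Converting to pm: λ = 8266 pm ≈ 8270 pm.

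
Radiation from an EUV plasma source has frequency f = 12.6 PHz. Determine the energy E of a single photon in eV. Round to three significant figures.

Use h = 6.62607015e-34 J·s, 1 eV = 1.602176634e-19 J.
First convert: f = 12.6 PHz = 1.26e16 Hz.
Since E = hf for a photon, E = 8.349e-18 J.
Converting to eV: E = 52.11 eV ≈ 52.1 eV.

52.1 eV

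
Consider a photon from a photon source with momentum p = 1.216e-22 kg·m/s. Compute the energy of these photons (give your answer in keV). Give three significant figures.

Since E = pc for a photon, E = 3.645e-14 J.
Converting to keV: E = 227.5 keV ≈ 228 keV.

228 keV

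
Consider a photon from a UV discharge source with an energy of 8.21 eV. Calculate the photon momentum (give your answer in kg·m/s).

4.39e-27 kg·m/s

(c = 2.99792458e8 m/s, 1 eV = 1.602176634e-19 J.)
First convert: E = 8.21 eV = 1.3154e-18 J.
Apply p = E/c: p = 4.388e-27 kg·m/s.
So p ≈ 4.39e-27 kg·m/s.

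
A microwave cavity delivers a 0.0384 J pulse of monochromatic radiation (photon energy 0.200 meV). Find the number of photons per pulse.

Per-photon energy: E = 3.204 × 10^-23 J (from energy = 0.200 meV).
N = E_total / E_photon = 0.0384 J / 3.204 × 10^-23 J = 1.20 × 10^21.

1.20 × 10^21 photons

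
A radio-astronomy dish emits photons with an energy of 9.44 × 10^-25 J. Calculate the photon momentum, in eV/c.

5.89 × 10^-6 eV/c

(c = 2.99792458 × 10^8 m/s, 1 eV = 1.602176634 × 10^-19 J.)
Since p = E/c for a photon, p = 3.149 × 10^-33 kg·m/s.
Converting to eV/c: p = 5.892 × 10^-6 eV/c ≈ 5.89 × 10^-6 eV/c.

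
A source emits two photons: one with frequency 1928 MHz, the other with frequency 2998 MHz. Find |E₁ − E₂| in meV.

Using E = hf: E₁ = 1.2775·10^-24 J, E₂ = 1.9865·10^-24 J.
|ΔE| = |1.2775·10^-24 − 1.9865·10^-24| = 7.09·10^-25 J = 4.43·10^-3 meV.

4.43·10^-3 meV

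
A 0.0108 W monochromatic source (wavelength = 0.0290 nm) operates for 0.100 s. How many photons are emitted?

1.58 × 10^11 photons

Total energy: E_total = P·t = 0.0108 × 0.100 = 0.001080 J.
Per-photon energy: E = 6.850 × 10^-15 J.
N = E_total / E_photon = 1.58 × 10^11.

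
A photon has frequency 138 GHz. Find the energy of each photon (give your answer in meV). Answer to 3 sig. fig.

Use h = 6.62607015e-34 J·s, 1 eV = 1.602176634e-19 J.
First convert: f = 138 GHz = 1.38e11 Hz.
Apply E = hf: E = 9.144e-23 J.
Converting to meV: E = 0.5707 meV ≈ 0.571 meV.

0.571 meV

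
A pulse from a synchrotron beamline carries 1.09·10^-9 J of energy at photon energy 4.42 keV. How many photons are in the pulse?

Per-photon energy: E = 7.082·10^-16 J (from energy = 4.42 keV).
N = E_total / E_photon = 1.09·10^-9 J / 7.082·10^-16 J = 1.54·10^6.

1.54·10^6 photons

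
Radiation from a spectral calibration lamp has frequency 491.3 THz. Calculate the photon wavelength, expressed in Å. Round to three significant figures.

Use c = 2.99792458e8 m/s.
In SI units: f = 491.3 THz = 4.913e14 Hz.
For a photon λ = c/f, so λ = 6.102e-7 m.
Converting to Å: λ = 6102 Å ≈ 6100 Å.

6100 Å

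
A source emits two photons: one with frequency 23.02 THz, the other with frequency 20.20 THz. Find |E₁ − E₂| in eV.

Using E = hf: E₁ = 1.5253 × 10^-20 J, E₂ = 1.3385 × 10^-20 J.
|ΔE| = |1.5253 × 10^-20 − 1.3385 × 10^-20| = 1.87 × 10^-21 J = 0.0117 eV.

0.0117 eV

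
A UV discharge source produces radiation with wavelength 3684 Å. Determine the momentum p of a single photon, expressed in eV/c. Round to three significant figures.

3.37 eV/c

Convert to SI: λ = 3684 Å = 3.684·10^-7 m.
For a photon p = h/λ, so p = 1.799·10^-27 kg·m/s.
Converting to eV/c: p = 3.365 eV/c ≈ 3.37 eV/c.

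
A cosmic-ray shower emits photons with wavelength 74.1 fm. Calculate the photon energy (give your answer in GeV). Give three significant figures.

0.0167 GeV

(h = 6.62607015 × 10^-34 J·s, c = 2.99792458 × 10^8 m/s, 1 eV = 1.602176634 × 10^-19 J.)
Convert to SI: λ = 74.1 fm = 7.41 × 10^-14 m.
For a photon E = hc/λ, so E = 2.681 × 10^-12 J.
Converting to GeV: E = 0.01673 GeV ≈ 0.0167 GeV.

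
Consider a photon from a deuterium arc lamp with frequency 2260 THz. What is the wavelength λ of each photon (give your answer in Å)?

In SI units: f = 2260 THz = 2.26 × 10^15 Hz.
Since λ = c/f for a photon, λ = 1.327 × 10^-7 m.
Converting to Å: λ = 1327 Å ≈ 1330 Å.

1330 Å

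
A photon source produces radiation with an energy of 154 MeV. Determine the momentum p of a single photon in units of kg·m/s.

Use c = 2.99792458·10^8 m/s, 1 eV = 1.602176634·10^-19 J.
Convert to SI: E = 154 MeV = 2.4674·10^-11 J.
Apply p = E/c: p = 8.230·10^-20 kg·m/s.
So p ≈ 8.23·10^-20 kg·m/s.

8.23·10^-20 kg·m/s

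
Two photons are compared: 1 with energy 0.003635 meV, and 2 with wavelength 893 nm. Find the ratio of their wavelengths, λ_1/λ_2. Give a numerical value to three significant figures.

λ_1 = 0.3411 m (from energy = 0.003635 meV, via λ = hc/E).
λ_2 = 8.930 × 10^-7 m (from wavelength = 893 nm, via λ given directly).
Ratio = 0.3411 / 8.930 × 10^-7 = 3.82 × 10^5.

3.82 × 10^5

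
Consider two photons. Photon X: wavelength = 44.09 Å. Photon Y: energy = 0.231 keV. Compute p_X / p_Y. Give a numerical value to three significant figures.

1.22

p_X = 1.503e-25 kg·m/s (from wavelength = 44.09 Å, via p = h/λ).
p_Y = 1.235e-25 kg·m/s (from energy = 0.231 keV, via p = E/c).
Ratio = 1.503e-25 / 1.235e-25 = 1.22.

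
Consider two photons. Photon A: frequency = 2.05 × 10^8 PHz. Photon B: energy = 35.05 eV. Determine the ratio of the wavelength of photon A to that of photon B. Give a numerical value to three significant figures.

4.13 × 10^-8

λ_A = 1.462 × 10^-15 m (from frequency = 2.05 × 10^8 PHz, via λ = c/f).
λ_B = 3.537 × 10^-8 m (from energy = 35.05 eV, via λ = hc/E).
Ratio = 1.462 × 10^-15 / 3.537 × 10^-8 = 4.13 × 10^-8.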